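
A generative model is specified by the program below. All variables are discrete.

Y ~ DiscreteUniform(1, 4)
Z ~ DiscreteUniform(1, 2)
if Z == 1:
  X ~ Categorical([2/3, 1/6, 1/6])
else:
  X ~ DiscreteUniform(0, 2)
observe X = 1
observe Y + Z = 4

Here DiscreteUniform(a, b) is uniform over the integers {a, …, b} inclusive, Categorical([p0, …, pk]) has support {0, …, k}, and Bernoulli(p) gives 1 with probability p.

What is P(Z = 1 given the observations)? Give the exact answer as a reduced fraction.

Enumerate traces; 2 have nonzero weight after conditioning:
  (Y=2, Z=2, X=1) weight 1/24
  (Y=3, Z=1, X=1) weight 1/48
Group by Z:
  weight(Z=1) = 1/48
  weight(Z=2) = 1/24
Total weight = 1/48 + 1/24 = 1/16
P(Z=1 | obs) = 1/48 / 1/16 = 1/3
P(Z=2 | obs) = 1/24 / 1/16 = 2/3

P(Z = 1 | obs) = 1/3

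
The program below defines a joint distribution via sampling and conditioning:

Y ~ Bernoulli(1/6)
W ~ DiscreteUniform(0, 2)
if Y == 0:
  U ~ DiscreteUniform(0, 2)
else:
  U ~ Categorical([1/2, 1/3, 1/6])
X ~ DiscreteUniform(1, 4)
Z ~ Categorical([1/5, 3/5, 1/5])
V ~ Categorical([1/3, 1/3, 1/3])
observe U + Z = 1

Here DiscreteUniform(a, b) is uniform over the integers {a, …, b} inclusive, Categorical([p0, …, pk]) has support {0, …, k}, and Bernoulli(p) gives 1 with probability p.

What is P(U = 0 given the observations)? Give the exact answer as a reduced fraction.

Enumerate traces; 144 have nonzero weight after conditioning:
  (Y=0, W=0, U=0, X=1, Z=1, V=0) weight 1/216
  (Y=0, W=0, U=0, X=1, Z=1, V=1) weight 1/216
  (Y=0, W=0, U=0, X=1, Z=1, V=2) weight 1/216
  (Y=0, W=0, U=0, X=2, Z=1, V=0) weight 1/216
  (Y=0, W=0, U=0, X=2, Z=1, V=1) weight 1/216
  (Y=0, W=0, U=0, X=2, Z=1, V=2) weight 1/216
  (Y=0, W=0, U=0, X=3, Z=1, V=0) weight 1/216
  (Y=0, W=0, U=0, X=3, Z=1, V=1) weight 1/216
  (Y=0, W=0, U=1, X=1, Z=0, V=0) weight 1/648
  … 135 more
Group by U:
  weight(U=0) = 13/60
  weight(U=1) = 1/15
Total weight = 13/60 + 1/15 = 17/60
P(U=0 | obs) = 13/60 / 17/60 = 13/17
P(U=1 | obs) = 1/15 / 17/60 = 4/17

P(U = 0 | obs) = 13/17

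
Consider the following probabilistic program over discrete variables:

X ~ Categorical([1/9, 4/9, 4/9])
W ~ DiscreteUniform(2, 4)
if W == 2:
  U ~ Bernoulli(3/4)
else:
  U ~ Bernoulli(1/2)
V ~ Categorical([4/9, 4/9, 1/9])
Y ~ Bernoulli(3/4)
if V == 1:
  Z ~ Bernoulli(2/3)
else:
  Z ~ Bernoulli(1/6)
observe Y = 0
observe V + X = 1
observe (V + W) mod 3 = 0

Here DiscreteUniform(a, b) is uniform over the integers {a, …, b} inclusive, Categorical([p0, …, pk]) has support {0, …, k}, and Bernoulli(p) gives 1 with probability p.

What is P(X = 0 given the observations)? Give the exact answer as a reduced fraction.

P(X = 0 | obs) = 1/5

Enumerate traces; 8 have nonzero weight after conditioning:
  (X=0, W=2, U=0, V=1, Y=0, Z=0) weight 1/2916
  (X=0, W=2, U=0, V=1, Y=0, Z=1) weight 1/1458
  (X=0, W=2, U=1, V=1, Y=0, Z=0) weight 1/972
  (X=0, W=2, U=1, V=1, Y=0, Z=1) weight 1/486
  (X=1, W=3, U=0, V=0, Y=0, Z=0) weight 5/729
  (X=1, W=3, U=0, V=0, Y=0, Z=1) weight 1/729
  (X=1, W=3, U=1, V=0, Y=0, Z=0) weight 5/729
  (X=1, W=3, U=1, V=0, Y=0, Z=1) weight 1/729
Group by X:
  weight(X=0) = 1/243
  weight(X=1) = 4/243
Total weight = 1/243 + 4/243 = 5/243
P(X=0 | obs) = 1/243 / 5/243 = 1/5
P(X=1 | obs) = 4/243 / 5/243 = 4/5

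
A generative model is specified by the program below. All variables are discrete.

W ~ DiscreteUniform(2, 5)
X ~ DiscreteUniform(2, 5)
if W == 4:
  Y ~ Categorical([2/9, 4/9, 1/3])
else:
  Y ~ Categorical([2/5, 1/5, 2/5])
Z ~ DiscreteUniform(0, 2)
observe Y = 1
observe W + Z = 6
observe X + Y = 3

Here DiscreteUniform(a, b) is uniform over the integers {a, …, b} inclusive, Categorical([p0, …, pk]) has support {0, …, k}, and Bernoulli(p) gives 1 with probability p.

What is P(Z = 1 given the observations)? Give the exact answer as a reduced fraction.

P(Z = 1 | obs) = 9/29

Enumerate traces; 2 have nonzero weight after conditioning:
  (W=4, X=2, Y=1, Z=2) weight 1/108
  (W=5, X=2, Y=1, Z=1) weight 1/240
Group by Z:
  weight(Z=1) = 1/240
  weight(Z=2) = 1/108
Total weight = 1/240 + 1/108 = 29/2160
P(Z=1 | obs) = 1/240 / 29/2160 = 9/29
P(Z=2 | obs) = 1/108 / 29/2160 = 20/29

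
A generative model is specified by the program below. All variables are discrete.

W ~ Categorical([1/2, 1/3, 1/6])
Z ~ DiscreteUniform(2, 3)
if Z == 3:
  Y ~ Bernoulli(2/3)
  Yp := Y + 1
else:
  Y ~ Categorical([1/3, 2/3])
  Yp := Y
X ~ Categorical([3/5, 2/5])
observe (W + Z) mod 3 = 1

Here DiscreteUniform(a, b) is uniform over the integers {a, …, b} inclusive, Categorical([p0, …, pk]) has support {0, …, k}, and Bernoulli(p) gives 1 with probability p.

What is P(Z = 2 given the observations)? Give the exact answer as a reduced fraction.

Enumerate traces; 8 have nonzero weight after conditioning:
  (W=1, Z=3, Y=0, X=0) weight 1/30
  (W=1, Z=3, Y=0, X=1) weight 1/45
  (W=1, Z=3, Y=1, X=0) weight 1/15
  (W=1, Z=3, Y=1, X=1) weight 2/45
  (W=2, Z=2, Y=0, X=0) weight 1/60
  (W=2, Z=2, Y=0, X=1) weight 1/90
  (W=2, Z=2, Y=1, X=0) weight 1/30
  (W=2, Z=2, Y=1, X=1) weight 1/45
Group by Z:
  weight(Z=2) = 1/12
  weight(Z=3) = 1/6
Total weight = 1/12 + 1/6 = 1/4
P(Z=2 | obs) = 1/12 / 1/4 = 1/3
P(Z=3 | obs) = 1/6 / 1/4 = 2/3

P(Z = 2 | obs) = 1/3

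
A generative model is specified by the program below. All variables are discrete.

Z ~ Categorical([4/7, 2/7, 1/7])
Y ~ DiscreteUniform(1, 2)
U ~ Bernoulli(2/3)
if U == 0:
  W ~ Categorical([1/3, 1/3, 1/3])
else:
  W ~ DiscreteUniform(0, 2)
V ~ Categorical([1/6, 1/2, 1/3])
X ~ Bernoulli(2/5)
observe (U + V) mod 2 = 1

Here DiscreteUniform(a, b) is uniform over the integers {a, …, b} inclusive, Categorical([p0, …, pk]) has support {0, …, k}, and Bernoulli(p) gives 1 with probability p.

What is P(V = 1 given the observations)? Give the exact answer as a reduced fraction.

Enumerate traces; 108 have nonzero weight after conditioning:
  (Z=0, Y=1, U=0, W=0, V=1, X=0) weight 1/105
  (Z=0, Y=1, U=0, W=0, V=1, X=1) weight 2/315
  (Z=0, Y=1, U=0, W=1, V=1, X=0) weight 1/105
  (Z=0, Y=1, U=0, W=1, V=1, X=1) weight 2/315
  (Z=0, Y=1, U=0, W=2, V=1, X=0) weight 1/105
  (Z=0, Y=1, U=0, W=2, V=1, X=1) weight 2/315
  (Z=0, Y=1, U=1, W=0, V=0, X=0) weight 2/315
  (Z=0, Y=1, U=1, W=0, V=0, X=1) weight 4/945
  (Z=0, Y=1, U=1, W=0, V=2, X=0) weight 4/315
  … 99 more
Group by V:
  weight(V=0) = 1/9
  weight(V=1) = 1/6
  weight(V=2) = 2/9
Total weight = 1/9 + 1/6 + 2/9 = 1/2
P(V=0 | obs) = 1/9 / 1/2 = 2/9
P(V=1 | obs) = 1/6 / 1/2 = 1/3
P(V=2 | obs) = 2/9 / 1/2 = 4/9

P(V = 1 | obs) = 1/3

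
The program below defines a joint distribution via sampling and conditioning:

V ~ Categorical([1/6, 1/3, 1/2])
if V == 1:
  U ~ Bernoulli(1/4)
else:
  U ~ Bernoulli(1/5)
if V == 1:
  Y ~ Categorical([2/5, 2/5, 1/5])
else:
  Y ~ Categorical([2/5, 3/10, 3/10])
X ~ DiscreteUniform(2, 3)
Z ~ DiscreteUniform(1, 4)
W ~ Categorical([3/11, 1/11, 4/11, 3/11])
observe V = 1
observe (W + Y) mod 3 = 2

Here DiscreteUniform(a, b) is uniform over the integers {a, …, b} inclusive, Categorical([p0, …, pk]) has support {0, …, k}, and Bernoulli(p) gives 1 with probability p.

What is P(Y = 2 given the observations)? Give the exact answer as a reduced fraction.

Enumerate traces; 64 have nonzero weight after conditioning:
  (V=1, U=0, Y=0, X=2, Z=1, W=2) weight 1/220
  (V=1, U=0, Y=0, X=2, Z=2, W=2) weight 1/220
  (V=1, U=0, Y=0, X=2, Z=3, W=2) weight 1/220
  (V=1, U=0, Y=0, X=2, Z=4, W=2) weight 1/220
  (V=1, U=0, Y=0, X=3, Z=1, W=2) weight 1/220
  (V=1, U=0, Y=0, X=3, Z=2, W=2) weight 1/220
  (V=1, U=0, Y=0, X=3, Z=3, W=2) weight 1/220
  (V=1, U=0, Y=0, X=3, Z=4, W=2) weight 1/220
  (V=1, U=0, Y=1, X=2, Z=1, W=1) weight 1/880
  (V=1, U=0, Y=2, X=2, Z=1, W=0) weight 3/1760
  … 54 more
Group by Y:
  weight(Y=0) = 8/165
  weight(Y=1) = 2/165
  weight(Y=2) = 2/55
Total weight = 8/165 + 2/165 + 2/55 = 16/165
P(Y=0 | obs) = 8/165 / 16/165 = 1/2
P(Y=1 | obs) = 2/165 / 16/165 = 1/8
P(Y=2 | obs) = 2/55 / 16/165 = 3/8

P(Y = 2 | obs) = 3/8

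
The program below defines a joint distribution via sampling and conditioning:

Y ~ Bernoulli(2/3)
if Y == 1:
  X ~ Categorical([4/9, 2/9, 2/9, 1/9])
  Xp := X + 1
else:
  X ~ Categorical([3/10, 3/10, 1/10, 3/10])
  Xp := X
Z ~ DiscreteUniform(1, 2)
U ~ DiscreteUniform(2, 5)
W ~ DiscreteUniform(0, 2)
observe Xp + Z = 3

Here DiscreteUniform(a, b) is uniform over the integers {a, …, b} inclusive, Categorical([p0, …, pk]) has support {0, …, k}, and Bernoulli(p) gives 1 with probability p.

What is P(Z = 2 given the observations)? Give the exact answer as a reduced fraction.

Enumerate traces; 48 have nonzero weight after conditioning:
  (Y=0, X=1, Z=2, U=2, W=0) weight 1/240
  (Y=0, X=1, Z=2, U=2, W=1) weight 1/240
  (Y=0, X=1, Z=2, U=2, W=2) weight 1/240
  (Y=0, X=1, Z=2, U=3, W=0) weight 1/240
  (Y=0, X=1, Z=2, U=3, W=1) weight 1/240
  (Y=0, X=1, Z=2, U=3, W=2) weight 1/240
  (Y=0, X=1, Z=2, U=4, W=0) weight 1/240
  (Y=0, X=1, Z=2, U=4, W=1) weight 1/240
  (Y=0, X=2, Z=1, U=2, W=0) weight 1/720
  … 39 more
Group by Z:
  weight(Z=1) = 49/540
  weight(Z=2) = 107/540
Total weight = 49/540 + 107/540 = 13/45
P(Z=1 | obs) = 49/540 / 13/45 = 49/156
P(Z=2 | obs) = 107/540 / 13/45 = 107/156

P(Z = 2 | obs) = 107/156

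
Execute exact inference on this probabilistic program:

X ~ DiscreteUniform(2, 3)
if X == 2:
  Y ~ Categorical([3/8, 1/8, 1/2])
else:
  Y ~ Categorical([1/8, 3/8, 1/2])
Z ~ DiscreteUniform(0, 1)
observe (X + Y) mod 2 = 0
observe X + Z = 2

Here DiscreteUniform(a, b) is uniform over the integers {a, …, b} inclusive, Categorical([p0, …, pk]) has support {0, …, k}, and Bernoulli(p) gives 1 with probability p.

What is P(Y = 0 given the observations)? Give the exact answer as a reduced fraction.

P(Y = 0 | obs) = 3/7

Enumerate traces; 2 have nonzero weight after conditioning:
  (X=2, Y=0, Z=0) weight 3/32
  (X=2, Y=2, Z=0) weight 1/8
Group by Y:
  weight(Y=0) = 3/32
  weight(Y=2) = 1/8
Total weight = 3/32 + 1/8 = 7/32
P(Y=0 | obs) = 3/32 / 7/32 = 3/7
P(Y=2 | obs) = 1/8 / 7/32 = 4/7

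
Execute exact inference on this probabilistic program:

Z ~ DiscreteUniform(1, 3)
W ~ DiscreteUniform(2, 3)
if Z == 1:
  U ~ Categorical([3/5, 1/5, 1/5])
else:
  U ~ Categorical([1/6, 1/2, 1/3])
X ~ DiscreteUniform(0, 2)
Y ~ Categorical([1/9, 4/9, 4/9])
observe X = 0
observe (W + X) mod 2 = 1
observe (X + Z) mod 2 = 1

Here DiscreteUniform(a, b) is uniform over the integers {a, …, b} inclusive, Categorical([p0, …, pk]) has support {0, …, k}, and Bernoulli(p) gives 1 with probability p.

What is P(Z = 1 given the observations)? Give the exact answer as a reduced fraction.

P(Z = 1 | obs) = 1/2

Enumerate traces; 18 have nonzero weight after conditioning:
  (Z=1, W=3, U=0, X=0, Y=0) weight 1/270
  (Z=1, W=3, U=0, X=0, Y=1) weight 2/135
  (Z=1, W=3, U=0, X=0, Y=2) weight 2/135
  (Z=1, W=3, U=1, X=0, Y=0) weight 1/810
  (Z=1, W=3, U=1, X=0, Y=1) weight 2/405
  (Z=1, W=3, U=1, X=0, Y=2) weight 2/405
  (Z=1, W=3, U=2, X=0, Y=0) weight 1/810
  (Z=1, W=3, U=2, X=0, Y=1) weight 2/405
  (Z=3, W=3, U=0, X=0, Y=0) weight 1/972
  … 9 more
Group by Z:
  weight(Z=1) = 1/18
  weight(Z=3) = 1/18
Total weight = 1/18 + 1/18 = 1/9
P(Z=1 | obs) = 1/18 / 1/9 = 1/2
P(Z=3 | obs) = 1/18 / 1/9 = 1/2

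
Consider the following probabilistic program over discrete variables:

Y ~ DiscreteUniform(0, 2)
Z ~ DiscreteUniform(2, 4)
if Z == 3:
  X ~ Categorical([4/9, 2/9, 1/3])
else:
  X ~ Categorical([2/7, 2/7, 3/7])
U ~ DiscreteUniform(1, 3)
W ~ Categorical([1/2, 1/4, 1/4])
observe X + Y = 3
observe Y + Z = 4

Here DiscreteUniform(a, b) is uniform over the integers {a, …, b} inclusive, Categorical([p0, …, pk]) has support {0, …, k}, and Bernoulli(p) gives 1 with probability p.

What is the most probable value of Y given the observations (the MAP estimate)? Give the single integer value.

Enumerate traces; 18 have nonzero weight after conditioning:
  (Y=1, Z=3, X=2, U=1, W=0) weight 1/162
  (Y=1, Z=3, X=2, U=1, W=1) weight 1/324
  (Y=1, Z=3, X=2, U=1, W=2) weight 1/324
  (Y=1, Z=3, X=2, U=2, W=0) weight 1/162
  (Y=1, Z=3, X=2, U=2, W=1) weight 1/324
  (Y=1, Z=3, X=2, U=2, W=2) weight 1/324
  (Y=1, Z=3, X=2, U=3, W=0) weight 1/162
  (Y=1, Z=3, X=2, U=3, W=1) weight 1/324
  (Y=2, Z=2, X=1, U=1, W=0) weight 1/189
  … 9 more
Group by Y:
  weight(Y=1) = 1/27
  weight(Y=2) = 2/63
Total weight = 1/27 + 2/63 = 13/189
P(Y=1 | obs) = 1/27 / 13/189 = 7/13
P(Y=2 | obs) = 2/63 / 13/189 = 6/13
argmax = 1

argmax_v P(Y = v | obs) = 1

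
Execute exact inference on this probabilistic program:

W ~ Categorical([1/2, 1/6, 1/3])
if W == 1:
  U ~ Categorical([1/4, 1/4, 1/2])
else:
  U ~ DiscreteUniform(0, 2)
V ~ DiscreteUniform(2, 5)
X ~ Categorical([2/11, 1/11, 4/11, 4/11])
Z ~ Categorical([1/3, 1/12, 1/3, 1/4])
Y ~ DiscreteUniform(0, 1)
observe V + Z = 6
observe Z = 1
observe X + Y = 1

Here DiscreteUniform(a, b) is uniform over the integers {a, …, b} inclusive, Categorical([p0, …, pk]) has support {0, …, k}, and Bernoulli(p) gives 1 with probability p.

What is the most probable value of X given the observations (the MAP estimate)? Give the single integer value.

argmax_v P(X = v | obs) = 0

Enumerate traces; 18 have nonzero weight after conditioning:
  (W=0, U=0, V=5, X=0, Z=1, Y=1) weight 1/3168
  (W=0, U=0, V=5, X=1, Z=1, Y=0) weight 1/6336
  (W=0, U=1, V=5, X=0, Z=1, Y=1) weight 1/3168
  (W=0, U=1, V=5, X=1, Z=1, Y=0) weight 1/6336
  (W=0, U=2, V=5, X=0, Z=1, Y=1) weight 1/3168
  (W=0, U=2, V=5, X=1, Z=1, Y=0) weight 1/6336
  (W=1, U=0, V=5, X=0, Z=1, Y=1) weight 1/12672
  (W=1, U=0, V=5, X=1, Z=1, Y=0) weight 1/25344
  … 10 more
Group by X:
  weight(X=0) = 1/528
  weight(X=1) = 1/1056
Total weight = 1/528 + 1/1056 = 1/352
P(X=0 | obs) = 1/528 / 1/352 = 2/3
P(X=1 | obs) = 1/1056 / 1/352 = 1/3
argmax = 0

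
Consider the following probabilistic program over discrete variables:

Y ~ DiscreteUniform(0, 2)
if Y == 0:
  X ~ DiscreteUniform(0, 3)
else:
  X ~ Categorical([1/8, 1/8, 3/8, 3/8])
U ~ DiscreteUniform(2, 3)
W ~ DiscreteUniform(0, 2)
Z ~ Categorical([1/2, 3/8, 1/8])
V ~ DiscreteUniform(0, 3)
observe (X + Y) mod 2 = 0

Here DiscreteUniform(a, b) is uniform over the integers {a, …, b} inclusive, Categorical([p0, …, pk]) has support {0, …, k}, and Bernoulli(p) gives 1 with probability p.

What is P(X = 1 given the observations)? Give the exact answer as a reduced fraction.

P(X = 1 | obs) = 1/12

Enumerate traces; 432 have nonzero weight after conditioning:
  (Y=0, X=0, U=2, W=0, Z=0, V=0) weight 1/576
  (Y=0, X=0, U=2, W=0, Z=0, V=1) weight 1/576
  (Y=0, X=0, U=2, W=0, Z=0, V=2) weight 1/576
  (Y=0, X=0, U=2, W=0, Z=0, V=3) weight 1/576
  (Y=0, X=0, U=2, W=0, Z=1, V=0) weight 1/768
  (Y=0, X=0, U=2, W=0, Z=1, V=1) weight 1/768
  (Y=0, X=0, U=2, W=0, Z=1, V=2) weight 1/768
  (Y=0, X=0, U=2, W=0, Z=1, V=3) weight 1/768
  (Y=0, X=2, U=2, W=0, Z=0, V=0) weight 1/576
  (Y=1, X=1, U=2, W=0, Z=0, V=0) weight 1/1152
  … 422 more
Group by X:
  weight(X=0) = 1/8
  weight(X=1) = 1/24
  weight(X=2) = 5/24
  weight(X=3) = 1/8
Total weight = 1/8 + 1/24 + 5/24 + 1/8 = 1/2
P(X=0 | obs) = 1/8 / 1/2 = 1/4
P(X=1 | obs) = 1/24 / 1/2 = 1/12
P(X=2 | obs) = 5/24 / 1/2 = 5/12
P(X=3 | obs) = 1/8 / 1/2 = 1/4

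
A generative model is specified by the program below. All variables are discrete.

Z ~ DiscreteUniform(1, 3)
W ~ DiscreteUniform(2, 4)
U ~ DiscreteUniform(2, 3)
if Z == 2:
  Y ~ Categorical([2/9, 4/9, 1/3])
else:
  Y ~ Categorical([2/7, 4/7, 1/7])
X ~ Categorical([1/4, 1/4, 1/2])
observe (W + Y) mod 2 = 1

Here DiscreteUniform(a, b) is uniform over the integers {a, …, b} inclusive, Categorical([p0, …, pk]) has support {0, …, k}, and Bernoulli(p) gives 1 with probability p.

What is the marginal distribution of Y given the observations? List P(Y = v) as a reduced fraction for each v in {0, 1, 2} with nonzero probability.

P(Y=0) = 50/289, P(Y=1) = 200/289, P(Y=2) = 39/289

Enumerate traces; 72 have nonzero weight after conditioning:
  (Z=1, W=2, U=2, Y=1, X=0) weight 1/126
  (Z=1, W=2, U=2, Y=1, X=1) weight 1/126
  (Z=1, W=2, U=2, Y=1, X=2) weight 1/63
  (Z=1, W=2, U=3, Y=1, X=0) weight 1/126
  (Z=1, W=2, U=3, Y=1, X=1) weight 1/126
  (Z=1, W=2, U=3, Y=1, X=2) weight 1/63
  (Z=1, W=3, U=2, Y=0, X=0) weight 1/252
  (Z=1, W=3, U=2, Y=0, X=1) weight 1/252
  (Z=1, W=3, U=2, Y=2, X=0) weight 1/504
  … 63 more
Group by Y:
  weight(Y=0) = 50/567
  weight(Y=1) = 200/567
  weight(Y=2) = 13/189
Total weight = 50/567 + 200/567 + 13/189 = 289/567
P(Y=0 | obs) = 50/567 / 289/567 = 50/289
P(Y=1 | obs) = 200/567 / 289/567 = 200/289
P(Y=2 | obs) = 13/189 / 289/567 = 39/289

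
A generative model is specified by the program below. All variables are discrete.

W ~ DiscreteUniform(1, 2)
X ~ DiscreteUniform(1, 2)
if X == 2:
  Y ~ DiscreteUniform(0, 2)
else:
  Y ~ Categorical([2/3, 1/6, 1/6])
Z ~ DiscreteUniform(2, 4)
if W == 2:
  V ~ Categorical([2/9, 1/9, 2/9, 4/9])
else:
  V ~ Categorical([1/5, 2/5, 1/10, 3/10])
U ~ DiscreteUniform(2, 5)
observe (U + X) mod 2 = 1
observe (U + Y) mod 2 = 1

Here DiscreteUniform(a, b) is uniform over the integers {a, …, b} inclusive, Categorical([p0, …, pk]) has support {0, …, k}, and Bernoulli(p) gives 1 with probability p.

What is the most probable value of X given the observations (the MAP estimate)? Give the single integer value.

Enumerate traces; 144 have nonzero weight after conditioning:
  (W=1, X=1, Y=1, Z=2, V=0, U=2) weight 1/1440
  (W=1, X=1, Y=1, Z=2, V=0, U=4) weight 1/1440
  (W=1, X=1, Y=1, Z=2, V=1, U=2) weight 1/720
  (W=1, X=1, Y=1, Z=2, V=1, U=4) weight 1/720
  (W=1, X=1, Y=1, Z=2, V=2, U=2) weight 1/2880
  (W=1, X=1, Y=1, Z=2, V=2, U=4) weight 1/2880
  (W=1, X=1, Y=1, Z=2, V=3, U=2) weight 1/960
  (W=1, X=1, Y=1, Z=2, V=3, U=4) weight 1/960
  (W=1, X=2, Y=0, Z=2, V=0, U=3) weight 1/720
  … 135 more
Group by X:
  weight(X=1) = 1/24
  weight(X=2) = 1/6
Total weight = 1/24 + 1/6 = 5/24
P(X=1 | obs) = 1/24 / 5/24 = 1/5
P(X=2 | obs) = 1/6 / 5/24 = 4/5
argmax = 2

argmax_v P(X = v | obs) = 2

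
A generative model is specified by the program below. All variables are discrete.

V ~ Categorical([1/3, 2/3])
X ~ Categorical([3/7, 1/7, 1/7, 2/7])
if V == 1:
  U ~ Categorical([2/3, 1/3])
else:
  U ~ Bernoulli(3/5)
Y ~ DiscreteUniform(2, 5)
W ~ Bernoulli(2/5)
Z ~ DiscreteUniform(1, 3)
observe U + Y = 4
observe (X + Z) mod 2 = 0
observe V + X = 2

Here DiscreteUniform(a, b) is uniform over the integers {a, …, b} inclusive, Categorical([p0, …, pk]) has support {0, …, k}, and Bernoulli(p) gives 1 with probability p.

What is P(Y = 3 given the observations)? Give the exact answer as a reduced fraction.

P(Y = 3 | obs) = 29/75

Enumerate traces; 12 have nonzero weight after conditioning:
  (V=0, X=2, U=0, Y=4, W=0, Z=2) weight 1/1050
  (V=0, X=2, U=0, Y=4, W=1, Z=2) weight 1/1575
  (V=0, X=2, U=1, Y=3, W=0, Z=2) weight 1/700
  (V=0, X=2, U=1, Y=3, W=1, Z=2) weight 1/1050
  (V=1, X=1, U=0, Y=4, W=0, Z=1) weight 1/315
  (V=1, X=1, U=0, Y=4, W=0, Z=3) weight 1/315
  (V=1, X=1, U=0, Y=4, W=1, Z=1) weight 2/945
  (V=1, X=1, U=0, Y=4, W=1, Z=3) weight 2/945
  … 4 more
Group by Y:
  weight(Y=3) = 29/3780
  weight(Y=4) = 23/1890
Total weight = 29/3780 + 23/1890 = 5/252
P(Y=3 | obs) = 29/3780 / 5/252 = 29/75
P(Y=4 | obs) = 23/1890 / 5/252 = 46/75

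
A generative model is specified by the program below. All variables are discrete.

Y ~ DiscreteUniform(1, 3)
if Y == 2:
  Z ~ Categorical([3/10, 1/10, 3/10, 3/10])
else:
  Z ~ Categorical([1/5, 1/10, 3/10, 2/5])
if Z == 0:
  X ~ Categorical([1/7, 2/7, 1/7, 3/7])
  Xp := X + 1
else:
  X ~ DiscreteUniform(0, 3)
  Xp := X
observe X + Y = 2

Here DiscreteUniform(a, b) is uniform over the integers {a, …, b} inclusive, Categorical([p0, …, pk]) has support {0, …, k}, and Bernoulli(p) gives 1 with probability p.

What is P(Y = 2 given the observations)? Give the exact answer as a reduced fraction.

Enumerate traces; 8 have nonzero weight after conditioning:
  (Y=1, Z=0, X=1) weight 2/105
  (Y=1, Z=1, X=1) weight 1/120
  (Y=1, Z=2, X=1) weight 1/40
  (Y=1, Z=3, X=1) weight 1/30
  (Y=2, Z=0, X=0) weight 1/70
  (Y=2, Z=1, X=0) weight 1/120
  (Y=2, Z=2, X=0) weight 1/40
  (Y=2, Z=3, X=0) weight 1/40
Group by Y:
  weight(Y=1) = 3/35
  weight(Y=2) = 61/840
Total weight = 3/35 + 61/840 = 19/120
P(Y=1 | obs) = 3/35 / 19/120 = 72/133
P(Y=2 | obs) = 61/840 / 19/120 = 61/133

P(Y = 2 | obs) = 61/133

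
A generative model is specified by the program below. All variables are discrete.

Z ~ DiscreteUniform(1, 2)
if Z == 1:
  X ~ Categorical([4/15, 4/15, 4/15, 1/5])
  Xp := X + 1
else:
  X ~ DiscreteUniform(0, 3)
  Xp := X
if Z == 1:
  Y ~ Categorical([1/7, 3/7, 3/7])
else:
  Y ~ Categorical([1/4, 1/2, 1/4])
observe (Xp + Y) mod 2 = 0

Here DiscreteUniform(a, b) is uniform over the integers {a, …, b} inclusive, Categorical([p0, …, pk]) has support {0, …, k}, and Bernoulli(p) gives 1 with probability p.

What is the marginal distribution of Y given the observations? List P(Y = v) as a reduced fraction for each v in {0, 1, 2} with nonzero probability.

Enumerate traces; 12 have nonzero weight after conditioning:
  (Z=1, X=0, Y=1) weight 2/35
  (Z=1, X=1, Y=0) weight 2/105
  (Z=1, X=1, Y=2) weight 2/35
  (Z=1, X=2, Y=1) weight 2/35
  (Z=1, X=3, Y=0) weight 1/70
  (Z=1, X=3, Y=2) weight 3/70
  (Z=2, X=0, Y=0) weight 1/32
  (Z=2, X=0, Y=2) weight 1/32
  … 4 more
Group by Y:
  weight(Y=0) = 23/240
  weight(Y=1) = 67/280
  weight(Y=2) = 13/80
Total weight = 23/240 + 67/280 + 13/80 = 209/420
P(Y=0 | obs) = 23/240 / 209/420 = 161/836
P(Y=1 | obs) = 67/280 / 209/420 = 201/418
P(Y=2 | obs) = 13/80 / 209/420 = 273/836

P(Y=0) = 161/836, P(Y=1) = 201/418, P(Y=2) = 273/836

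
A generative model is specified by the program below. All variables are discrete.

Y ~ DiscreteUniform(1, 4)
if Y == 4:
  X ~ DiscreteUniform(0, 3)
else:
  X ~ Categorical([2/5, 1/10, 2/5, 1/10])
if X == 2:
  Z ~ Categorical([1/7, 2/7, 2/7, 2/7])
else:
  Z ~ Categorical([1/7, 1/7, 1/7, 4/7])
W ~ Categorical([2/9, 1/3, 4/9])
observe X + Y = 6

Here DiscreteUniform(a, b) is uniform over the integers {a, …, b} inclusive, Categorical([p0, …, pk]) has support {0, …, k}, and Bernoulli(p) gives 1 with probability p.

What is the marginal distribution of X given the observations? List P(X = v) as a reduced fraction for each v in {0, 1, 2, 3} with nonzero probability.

P(X=2) = 5/7, P(X=3) = 2/7

Enumerate traces; 24 have nonzero weight after conditioning:
  (Y=3, X=3, Z=0, W=0) weight 1/1260
  (Y=3, X=3, Z=0, W=1) weight 1/840
  (Y=3, X=3, Z=0, W=2) weight 1/630
  (Y=3, X=3, Z=1, W=0) weight 1/1260
  (Y=3, X=3, Z=1, W=1) weight 1/840
  (Y=3, X=3, Z=1, W=2) weight 1/630
  (Y=3, X=3, Z=2, W=0) weight 1/1260
  (Y=3, X=3, Z=2, W=1) weight 1/840
  (Y=4, X=2, Z=0, W=0) weight 1/504
  … 15 more
Group by X:
  weight(X=2) = 1/16
  weight(X=3) = 1/40
Total weight = 1/16 + 1/40 = 7/80
P(X=2 | obs) = 1/16 / 7/80 = 5/7
P(X=3 | obs) = 1/40 / 7/80 = 2/7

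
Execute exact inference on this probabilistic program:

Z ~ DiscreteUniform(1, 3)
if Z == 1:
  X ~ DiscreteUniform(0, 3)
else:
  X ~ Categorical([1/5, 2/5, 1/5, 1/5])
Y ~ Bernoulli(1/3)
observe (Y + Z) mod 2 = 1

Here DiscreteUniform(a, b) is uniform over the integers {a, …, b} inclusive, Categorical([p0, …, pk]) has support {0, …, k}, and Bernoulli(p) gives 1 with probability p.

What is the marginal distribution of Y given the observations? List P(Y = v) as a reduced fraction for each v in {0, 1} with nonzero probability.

P(Y=0) = 4/5, P(Y=1) = 1/5

Enumerate traces; 12 have nonzero weight after conditioning:
  (Z=1, X=0, Y=0) weight 1/18
  (Z=1, X=1, Y=0) weight 1/18
  (Z=1, X=2, Y=0) weight 1/18
  (Z=1, X=3, Y=0) weight 1/18
  (Z=2, X=0, Y=1) weight 1/45
  (Z=2, X=1, Y=1) weight 2/45
  (Z=2, X=2, Y=1) weight 1/45
  (Z=2, X=3, Y=1) weight 1/45
  … 4 more
Group by Y:
  weight(Y=0) = 4/9
  weight(Y=1) = 1/9
Total weight = 4/9 + 1/9 = 5/9
P(Y=0 | obs) = 4/9 / 5/9 = 4/5
P(Y=1 | obs) = 1/9 / 5/9 = 1/5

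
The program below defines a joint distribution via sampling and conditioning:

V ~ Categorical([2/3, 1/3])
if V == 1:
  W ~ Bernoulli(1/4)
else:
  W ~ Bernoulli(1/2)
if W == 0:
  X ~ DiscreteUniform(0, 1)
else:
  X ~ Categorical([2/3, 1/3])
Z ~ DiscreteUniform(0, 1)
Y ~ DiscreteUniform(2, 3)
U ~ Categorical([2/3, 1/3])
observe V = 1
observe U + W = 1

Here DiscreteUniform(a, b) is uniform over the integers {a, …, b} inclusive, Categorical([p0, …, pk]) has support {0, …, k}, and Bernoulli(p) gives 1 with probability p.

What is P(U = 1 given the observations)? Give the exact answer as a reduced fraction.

P(U = 1 | obs) = 3/5

Enumerate traces; 16 have nonzero weight after conditioning:
  (V=1, W=0, X=0, Z=0, Y=2, U=1) weight 1/96
  (V=1, W=0, X=0, Z=0, Y=3, U=1) weight 1/96
  (V=1, W=0, X=0, Z=1, Y=2, U=1) weight 1/96
  (V=1, W=0, X=0, Z=1, Y=3, U=1) weight 1/96
  (V=1, W=0, X=1, Z=0, Y=2, U=1) weight 1/96
  (V=1, W=0, X=1, Z=0, Y=3, U=1) weight 1/96
  (V=1, W=0, X=1, Z=1, Y=2, U=1) weight 1/96
  (V=1, W=0, X=1, Z=1, Y=3, U=1) weight 1/96
  (V=1, W=1, X=0, Z=0, Y=2, U=0) weight 1/108
  … 7 more
Group by U:
  weight(U=0) = 1/18
  weight(U=1) = 1/12
Total weight = 1/18 + 1/12 = 5/36
P(U=0 | obs) = 1/18 / 5/36 = 2/5
P(U=1 | obs) = 1/12 / 5/36 = 3/5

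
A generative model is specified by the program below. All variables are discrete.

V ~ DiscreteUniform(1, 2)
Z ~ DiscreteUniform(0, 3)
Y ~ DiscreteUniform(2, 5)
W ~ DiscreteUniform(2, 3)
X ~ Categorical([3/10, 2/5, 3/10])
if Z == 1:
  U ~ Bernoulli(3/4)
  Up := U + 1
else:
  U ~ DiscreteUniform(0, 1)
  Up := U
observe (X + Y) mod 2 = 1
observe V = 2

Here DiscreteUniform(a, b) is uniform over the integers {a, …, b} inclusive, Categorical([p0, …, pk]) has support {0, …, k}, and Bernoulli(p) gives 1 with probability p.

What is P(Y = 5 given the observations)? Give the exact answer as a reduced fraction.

P(Y = 5 | obs) = 3/10

Enumerate traces; 96 have nonzero weight after conditioning:
  (V=2, Z=0, Y=2, W=2, X=1, U=0) weight 1/320
  (V=2, Z=0, Y=2, W=2, X=1, U=1) weight 1/320
  (V=2, Z=0, Y=2, W=3, X=1, U=0) weight 1/320
  (V=2, Z=0, Y=2, W=3, X=1, U=1) weight 1/320
  (V=2, Z=0, Y=3, W=2, X=0, U=0) weight 3/1280
  (V=2, Z=0, Y=3, W=2, X=0, U=1) weight 3/1280
  (V=2, Z=0, Y=3, W=2, X=2, U=0) weight 3/1280
  (V=2, Z=0, Y=3, W=2, X=2, U=1) weight 3/1280
  (V=2, Z=0, Y=4, W=2, X=1, U=0) weight 1/320
  (V=2, Z=0, Y=5, W=2, X=0, U=0) weight 3/1280
  … 86 more
Group by Y:
  weight(Y=2) = 1/20
  weight(Y=3) = 3/40
  weight(Y=4) = 1/20
  weight(Y=5) = 3/40
Total weight = 1/20 + 3/40 + 1/20 + 3/40 = 1/4
P(Y=2 | obs) = 1/20 / 1/4 = 1/5
P(Y=3 | obs) = 3/40 / 1/4 = 3/10
P(Y=4 | obs) = 1/20 / 1/4 = 1/5
P(Y=5 | obs) = 3/40 / 1/4 = 3/10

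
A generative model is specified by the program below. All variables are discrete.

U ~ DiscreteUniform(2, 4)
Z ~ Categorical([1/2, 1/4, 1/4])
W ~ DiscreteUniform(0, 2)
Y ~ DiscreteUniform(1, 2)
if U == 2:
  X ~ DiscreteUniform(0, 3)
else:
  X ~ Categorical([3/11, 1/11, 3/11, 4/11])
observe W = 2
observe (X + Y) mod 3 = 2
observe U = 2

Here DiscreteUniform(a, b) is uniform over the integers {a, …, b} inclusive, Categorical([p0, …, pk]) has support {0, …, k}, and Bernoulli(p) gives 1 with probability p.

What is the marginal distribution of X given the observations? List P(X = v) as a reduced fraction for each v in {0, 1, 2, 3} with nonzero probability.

P(X=0) = 1/3, P(X=1) = 1/3, P(X=3) = 1/3

Enumerate traces; 9 have nonzero weight after conditioning:
  (U=2, Z=0, W=2, Y=1, X=1) weight 1/144
  (U=2, Z=0, W=2, Y=2, X=0) weight 1/144
  (U=2, Z=0, W=2, Y=2, X=3) weight 1/144
  (U=2, Z=1, W=2, Y=1, X=1) weight 1/288
  (U=2, Z=1, W=2, Y=2, X=0) weight 1/288
  (U=2, Z=1, W=2, Y=2, X=3) weight 1/288
  (U=2, Z=2, W=2, Y=1, X=1) weight 1/288
  (U=2, Z=2, W=2, Y=2, X=0) weight 1/288
  … 1 more
Group by X:
  weight(X=0) = 1/72
  weight(X=1) = 1/72
  weight(X=3) = 1/72
Total weight = 1/72 + 1/72 + 1/72 = 1/24
P(X=0 | obs) = 1/72 / 1/24 = 1/3
P(X=1 | obs) = 1/72 / 1/24 = 1/3
P(X=3 | obs) = 1/72 / 1/24 = 1/3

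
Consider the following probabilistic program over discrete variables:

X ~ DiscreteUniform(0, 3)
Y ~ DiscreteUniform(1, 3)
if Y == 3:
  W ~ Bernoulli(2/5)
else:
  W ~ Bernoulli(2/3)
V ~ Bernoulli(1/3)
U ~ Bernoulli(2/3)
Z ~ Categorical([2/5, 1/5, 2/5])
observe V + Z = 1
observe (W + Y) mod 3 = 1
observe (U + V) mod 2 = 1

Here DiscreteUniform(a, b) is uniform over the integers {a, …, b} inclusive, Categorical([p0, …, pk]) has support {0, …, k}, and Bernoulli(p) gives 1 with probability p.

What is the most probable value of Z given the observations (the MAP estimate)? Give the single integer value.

Enumerate traces; 16 have nonzero weight after conditioning:
  (X=0, Y=1, W=0, V=0, U=1, Z=1) weight 1/405
  (X=0, Y=1, W=0, V=1, U=0, Z=0) weight 1/810
  (X=0, Y=3, W=1, V=0, U=1, Z=1) weight 2/675
  (X=0, Y=3, W=1, V=1, U=0, Z=0) weight 1/675
  (X=1, Y=1, W=0, V=0, U=1, Z=1) weight 1/405
  (X=1, Y=1, W=0, V=1, U=0, Z=0) weight 1/810
  (X=1, Y=3, W=1, V=0, U=1, Z=1) weight 2/675
  (X=1, Y=3, W=1, V=1, U=0, Z=0) weight 1/675
  … 8 more
Group by Z:
  weight(Z=0) = 22/2025
  weight(Z=1) = 44/2025
Total weight = 22/2025 + 44/2025 = 22/675
P(Z=0 | obs) = 22/2025 / 22/675 = 1/3
P(Z=1 | obs) = 44/2025 / 22/675 = 2/3
argmax = 1

argmax_v P(Z = v | obs) = 1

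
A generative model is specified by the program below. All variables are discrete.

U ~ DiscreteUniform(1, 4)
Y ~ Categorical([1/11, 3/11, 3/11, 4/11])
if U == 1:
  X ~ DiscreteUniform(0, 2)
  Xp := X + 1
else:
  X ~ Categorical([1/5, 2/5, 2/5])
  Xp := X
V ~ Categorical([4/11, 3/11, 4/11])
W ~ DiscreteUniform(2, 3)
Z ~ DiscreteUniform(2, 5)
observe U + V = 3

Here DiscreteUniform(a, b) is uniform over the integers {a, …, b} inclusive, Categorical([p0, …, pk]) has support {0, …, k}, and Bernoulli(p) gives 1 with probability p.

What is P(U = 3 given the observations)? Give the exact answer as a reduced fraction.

P(U = 3 | obs) = 4/11

Enumerate traces; 288 have nonzero weight after conditioning:
  (U=1, Y=0, X=0, V=2, W=2, Z=2) weight 1/2904
  (U=1, Y=0, X=0, V=2, W=2, Z=3) weight 1/2904
  (U=1, Y=0, X=0, V=2, W=2, Z=4) weight 1/2904
  (U=1, Y=0, X=0, V=2, W=2, Z=5) weight 1/2904
  (U=1, Y=0, X=0, V=2, W=3, Z=2) weight 1/2904
  (U=1, Y=0, X=0, V=2, W=3, Z=3) weight 1/2904
  (U=1, Y=0, X=0, V=2, W=3, Z=4) weight 1/2904
  (U=1, Y=0, X=0, V=2, W=3, Z=5) weight 1/2904
  (U=2, Y=0, X=0, V=1, W=2, Z=2) weight 3/19360
  (U=3, Y=0, X=0, V=0, W=2, Z=2) weight 1/4840
  … 278 more
Group by U:
  weight(U=1) = 1/11
  weight(U=2) = 3/44
  weight(U=3) = 1/11
Total weight = 1/11 + 3/44 + 1/11 = 1/4
P(U=1 | obs) = 1/11 / 1/4 = 4/11
P(U=2 | obs) = 3/44 / 1/4 = 3/11
P(U=3 | obs) = 1/11 / 1/4 = 4/11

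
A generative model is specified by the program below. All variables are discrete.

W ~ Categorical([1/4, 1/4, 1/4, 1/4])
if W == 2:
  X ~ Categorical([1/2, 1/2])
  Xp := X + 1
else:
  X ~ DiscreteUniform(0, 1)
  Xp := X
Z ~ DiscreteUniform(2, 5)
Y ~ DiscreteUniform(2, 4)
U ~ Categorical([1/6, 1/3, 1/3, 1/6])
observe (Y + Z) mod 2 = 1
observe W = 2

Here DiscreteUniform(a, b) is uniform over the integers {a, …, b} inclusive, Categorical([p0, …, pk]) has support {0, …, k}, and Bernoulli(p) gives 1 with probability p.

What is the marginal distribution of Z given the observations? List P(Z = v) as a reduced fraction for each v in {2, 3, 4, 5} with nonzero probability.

P(Z=2) = 1/6, P(Z=3) = 1/3, P(Z=4) = 1/6, P(Z=5) = 1/3

Enumerate traces; 48 have nonzero weight after conditioning:
  (W=2, X=0, Z=2, Y=3, U=0) weight 1/576
  (W=2, X=0, Z=2, Y=3, U=1) weight 1/288
  (W=2, X=0, Z=2, Y=3, U=2) weight 1/288
  (W=2, X=0, Z=2, Y=3, U=3) weight 1/576
  (W=2, X=0, Z=3, Y=2, U=0) weight 1/576
  (W=2, X=0, Z=3, Y=2, U=1) weight 1/288
  (W=2, X=0, Z=3, Y=2, U=2) weight 1/288
  (W=2, X=0, Z=3, Y=2, U=3) weight 1/576
  (W=2, X=0, Z=4, Y=3, U=0) weight 1/576
  (W=2, X=0, Z=5, Y=2, U=0) weight 1/576
  … 38 more
Group by Z:
  weight(Z=2) = 1/48
  weight(Z=3) = 1/24
  weight(Z=4) = 1/48
  weight(Z=5) = 1/24
Total weight = 1/48 + 1/24 + 1/48 + 1/24 = 1/8
P(Z=2 | obs) = 1/48 / 1/8 = 1/6
P(Z=3 | obs) = 1/24 / 1/8 = 1/3
P(Z=4 | obs) = 1/48 / 1/8 = 1/6
P(Z=5 | obs) = 1/24 / 1/8 = 1/3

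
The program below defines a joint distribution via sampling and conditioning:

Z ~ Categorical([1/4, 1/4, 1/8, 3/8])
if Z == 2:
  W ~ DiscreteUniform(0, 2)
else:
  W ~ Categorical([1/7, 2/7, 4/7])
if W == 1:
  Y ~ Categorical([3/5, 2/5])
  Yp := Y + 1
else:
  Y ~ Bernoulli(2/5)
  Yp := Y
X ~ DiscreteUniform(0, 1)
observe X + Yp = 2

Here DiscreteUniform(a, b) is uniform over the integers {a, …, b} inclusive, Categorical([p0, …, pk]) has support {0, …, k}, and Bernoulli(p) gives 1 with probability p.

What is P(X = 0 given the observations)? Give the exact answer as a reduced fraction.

P(X = 0 | obs) = 14/69

Enumerate traces; 16 have nonzero weight after conditioning:
  (Z=0, W=0, Y=1, X=1) weight 1/140
  (Z=0, W=1, Y=0, X=1) weight 3/140
  (Z=0, W=1, Y=1, X=0) weight 1/70
  (Z=0, W=2, Y=1, X=1) weight 1/35
  (Z=1, W=0, Y=1, X=1) weight 1/140
  (Z=1, W=1, Y=0, X=1) weight 3/140
  (Z=1, W=1, Y=1, X=0) weight 1/70
  (Z=1, W=2, Y=1, X=1) weight 1/35
  … 8 more
Group by X:
  weight(X=0) = 7/120
  weight(X=1) = 11/48
Total weight = 7/120 + 11/48 = 23/80
P(X=0 | obs) = 7/120 / 23/80 = 14/69
P(X=1 | obs) = 11/48 / 23/80 = 55/69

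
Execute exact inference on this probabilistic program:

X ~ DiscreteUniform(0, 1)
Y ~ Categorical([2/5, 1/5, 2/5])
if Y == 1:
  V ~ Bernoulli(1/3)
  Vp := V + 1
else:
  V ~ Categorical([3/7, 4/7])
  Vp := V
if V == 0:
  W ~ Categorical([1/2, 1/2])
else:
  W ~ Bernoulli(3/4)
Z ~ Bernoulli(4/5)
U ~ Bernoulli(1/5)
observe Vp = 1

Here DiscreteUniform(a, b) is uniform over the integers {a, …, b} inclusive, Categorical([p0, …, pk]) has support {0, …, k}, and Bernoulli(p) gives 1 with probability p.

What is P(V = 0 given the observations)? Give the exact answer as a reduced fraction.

P(V = 0 | obs) = 7/31

Enumerate traces; 48 have nonzero weight after conditioning:
  (X=0, Y=0, V=1, W=0, Z=0, U=0) weight 4/875
  (X=0, Y=0, V=1, W=0, Z=0, U=1) weight 1/875
  (X=0, Y=0, V=1, W=0, Z=1, U=0) weight 16/875
  (X=0, Y=0, V=1, W=0, Z=1, U=1) weight 4/875
  (X=0, Y=0, V=1, W=1, Z=0, U=0) weight 12/875
  (X=0, Y=0, V=1, W=1, Z=0, U=1) weight 3/875
  (X=0, Y=0, V=1, W=1, Z=1, U=0) weight 48/875
  (X=0, Y=0, V=1, W=1, Z=1, U=1) weight 12/875
  (X=0, Y=1, V=0, W=0, Z=0, U=0) weight 2/375
  … 39 more
Group by V:
  weight(V=0) = 2/15
  weight(V=1) = 16/35
Total weight = 2/15 + 16/35 = 62/105
P(V=0 | obs) = 2/15 / 62/105 = 7/31
P(V=1 | obs) = 16/35 / 62/105 = 24/31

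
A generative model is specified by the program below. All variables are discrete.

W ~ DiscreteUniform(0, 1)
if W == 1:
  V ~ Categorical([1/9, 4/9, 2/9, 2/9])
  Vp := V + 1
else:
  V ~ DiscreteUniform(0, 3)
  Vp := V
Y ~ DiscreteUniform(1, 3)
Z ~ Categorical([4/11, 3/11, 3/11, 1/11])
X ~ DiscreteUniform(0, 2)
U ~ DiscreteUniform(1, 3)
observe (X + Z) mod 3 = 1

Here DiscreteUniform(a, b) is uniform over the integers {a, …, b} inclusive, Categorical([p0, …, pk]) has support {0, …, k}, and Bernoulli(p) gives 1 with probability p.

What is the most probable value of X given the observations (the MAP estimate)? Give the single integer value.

argmax_v P(X = v | obs) = 1

Enumerate traces; 288 have nonzero weight after conditioning:
  (W=0, V=0, Y=1, Z=0, X=1, U=1) weight 1/594
  (W=0, V=0, Y=1, Z=0, X=1, U=2) weight 1/594
  (W=0, V=0, Y=1, Z=0, X=1, U=3) weight 1/594
  (W=0, V=0, Y=1, Z=1, X=0, U=1) weight 1/792
  (W=0, V=0, Y=1, Z=1, X=0, U=2) weight 1/792
  (W=0, V=0, Y=1, Z=1, X=0, U=3) weight 1/792
  (W=0, V=0, Y=1, Z=2, X=2, U=1) weight 1/792
  (W=0, V=0, Y=1, Z=2, X=2, U=2) weight 1/792
  … 280 more
Group by X:
  weight(X=0) = 1/11
  weight(X=1) = 5/33
  weight(X=2) = 1/11
Total weight = 1/11 + 5/33 + 1/11 = 1/3
P(X=0 | obs) = 1/11 / 1/3 = 3/11
P(X=1 | obs) = 5/33 / 1/3 = 5/11
P(X=2 | obs) = 1/11 / 1/3 = 3/11
argmax = 1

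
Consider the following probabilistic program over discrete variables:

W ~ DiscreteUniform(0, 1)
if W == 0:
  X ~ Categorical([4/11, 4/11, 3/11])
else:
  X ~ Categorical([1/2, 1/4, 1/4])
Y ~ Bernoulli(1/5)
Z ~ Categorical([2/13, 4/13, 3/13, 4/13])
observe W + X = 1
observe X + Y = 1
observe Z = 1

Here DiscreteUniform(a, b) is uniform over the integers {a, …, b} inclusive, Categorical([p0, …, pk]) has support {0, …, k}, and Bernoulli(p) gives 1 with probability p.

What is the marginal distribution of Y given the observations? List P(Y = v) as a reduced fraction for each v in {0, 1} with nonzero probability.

P(Y=0) = 32/43, P(Y=1) = 11/43

Enumerate traces; 2 have nonzero weight after conditioning:
  (W=0, X=1, Y=0, Z=1) weight 32/715
  (W=1, X=0, Y=1, Z=1) weight 1/65
Group by Y:
  weight(Y=0) = 32/715
  weight(Y=1) = 1/65
Total weight = 32/715 + 1/65 = 43/715
P(Y=0 | obs) = 32/715 / 43/715 = 32/43
P(Y=1 | obs) = 1/65 / 43/715 = 11/43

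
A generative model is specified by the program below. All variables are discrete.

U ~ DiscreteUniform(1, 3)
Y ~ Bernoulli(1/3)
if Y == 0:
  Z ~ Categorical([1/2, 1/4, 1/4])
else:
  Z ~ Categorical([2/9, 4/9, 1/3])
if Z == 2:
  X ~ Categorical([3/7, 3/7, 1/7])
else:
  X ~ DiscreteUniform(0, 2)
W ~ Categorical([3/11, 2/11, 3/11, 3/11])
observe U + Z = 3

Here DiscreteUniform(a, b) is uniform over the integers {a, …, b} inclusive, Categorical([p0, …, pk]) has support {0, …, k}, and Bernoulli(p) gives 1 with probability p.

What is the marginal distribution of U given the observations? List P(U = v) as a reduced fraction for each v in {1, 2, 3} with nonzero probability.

P(U=1) = 5/18, P(U=2) = 17/54, P(U=3) = 11/27

Enumerate traces; 72 have nonzero weight after conditioning:
  (U=1, Y=0, Z=2, X=0, W=0) weight 1/154
  (U=1, Y=0, Z=2, X=0, W=1) weight 1/231
  (U=1, Y=0, Z=2, X=0, W=2) weight 1/154
  (U=1, Y=0, Z=2, X=0, W=3) weight 1/154
  (U=1, Y=0, Z=2, X=1, W=0) weight 1/154
  (U=1, Y=0, Z=2, X=1, W=1) weight 1/231
  (U=1, Y=0, Z=2, X=1, W=2) weight 1/154
  (U=1, Y=0, Z=2, X=1, W=3) weight 1/154
  (U=2, Y=0, Z=1, X=0, W=0) weight 1/198
  (U=3, Y=0, Z=0, X=0, W=0) weight 1/99
  … 62 more
Group by U:
  weight(U=1) = 5/54
  weight(U=2) = 17/162
  weight(U=3) = 11/81
Total weight = 5/54 + 17/162 + 11/81 = 1/3
P(U=1 | obs) = 5/54 / 1/3 = 5/18
P(U=2 | obs) = 17/162 / 1/3 = 17/54
P(U=3 | obs) = 11/81 / 1/3 = 11/27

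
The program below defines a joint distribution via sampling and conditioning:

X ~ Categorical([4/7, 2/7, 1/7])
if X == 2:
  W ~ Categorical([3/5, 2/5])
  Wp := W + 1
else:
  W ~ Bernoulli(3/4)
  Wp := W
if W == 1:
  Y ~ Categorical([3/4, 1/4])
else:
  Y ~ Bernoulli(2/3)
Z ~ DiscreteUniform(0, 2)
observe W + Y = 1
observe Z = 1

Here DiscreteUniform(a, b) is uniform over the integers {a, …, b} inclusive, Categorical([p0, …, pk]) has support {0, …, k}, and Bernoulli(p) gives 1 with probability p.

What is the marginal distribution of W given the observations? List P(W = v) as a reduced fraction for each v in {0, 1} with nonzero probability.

Enumerate traces; 6 have nonzero weight after conditioning:
  (X=0, W=0, Y=1, Z=1) weight 2/63
  (X=0, W=1, Y=0, Z=1) weight 3/28
  (X=1, W=0, Y=1, Z=1) weight 1/63
  (X=1, W=1, Y=0, Z=1) weight 3/56
  (X=2, W=0, Y=1, Z=1) weight 2/105
  (X=2, W=1, Y=0, Z=1) weight 1/70
Group by W:
  weight(W=0) = 1/15
  weight(W=1) = 7/40
Total weight = 1/15 + 7/40 = 29/120
P(W=0 | obs) = 1/15 / 29/120 = 8/29
P(W=1 | obs) = 7/40 / 29/120 = 21/29

P(W=0) = 8/29, P(W=1) = 21/29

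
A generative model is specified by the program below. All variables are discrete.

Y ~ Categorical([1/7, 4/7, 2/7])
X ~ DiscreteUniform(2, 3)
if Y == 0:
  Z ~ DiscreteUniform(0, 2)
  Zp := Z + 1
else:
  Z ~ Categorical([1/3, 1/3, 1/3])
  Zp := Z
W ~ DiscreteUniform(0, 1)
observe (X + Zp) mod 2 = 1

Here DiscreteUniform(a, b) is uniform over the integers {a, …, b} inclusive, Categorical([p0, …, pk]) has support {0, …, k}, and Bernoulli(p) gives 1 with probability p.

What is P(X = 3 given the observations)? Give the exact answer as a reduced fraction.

Enumerate traces; 18 have nonzero weight after conditioning:
  (Y=0, X=2, Z=0, W=0) weight 1/84
  (Y=0, X=2, Z=0, W=1) weight 1/84
  (Y=0, X=2, Z=2, W=0) weight 1/84
  (Y=0, X=2, Z=2, W=1) weight 1/84
  (Y=0, X=3, Z=1, W=0) weight 1/84
  (Y=0, X=3, Z=1, W=1) weight 1/84
  (Y=1, X=2, Z=1, W=0) weight 1/21
  (Y=1, X=2, Z=1, W=1) weight 1/21
  … 10 more
Group by X:
  weight(X=2) = 4/21
  weight(X=3) = 13/42
Total weight = 4/21 + 13/42 = 1/2
P(X=2 | obs) = 4/21 / 1/2 = 8/21
P(X=3 | obs) = 13/42 / 1/2 = 13/21

P(X = 3 | obs) = 13/21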